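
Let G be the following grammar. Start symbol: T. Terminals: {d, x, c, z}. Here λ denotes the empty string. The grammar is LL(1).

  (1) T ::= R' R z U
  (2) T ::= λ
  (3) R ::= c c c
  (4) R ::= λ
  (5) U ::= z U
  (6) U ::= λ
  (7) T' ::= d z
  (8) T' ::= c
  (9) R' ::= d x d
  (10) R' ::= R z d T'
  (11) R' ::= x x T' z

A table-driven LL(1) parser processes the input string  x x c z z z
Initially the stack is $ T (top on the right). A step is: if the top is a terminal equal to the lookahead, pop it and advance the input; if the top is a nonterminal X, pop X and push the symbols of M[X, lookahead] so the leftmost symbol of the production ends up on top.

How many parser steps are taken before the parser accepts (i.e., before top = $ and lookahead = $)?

12

      Stack             Input          Action
   1  $ T               x x c z z z $  expand T ::= R' R z U
   2  $ U z R R'        x x c z z z $  expand R' ::= x x T' z
   3  $ U z R z T' x x  x x c z z z $  match x
   4  $ U z R z T' x    x c z z z $    match x
   5  $ U z R z T'      c z z z $      expand T' ::= c
   6  $ U z R z c       c z z z $      match c
   7  $ U z R z         z z z $        match z
   8  $ U z R           z z $          expand R ::= λ
   9  $ U z             z z $          match z
  10  $ U               z $            expand U ::= z U
  11  $ U z             z $            match z
  12  $ U               $              expand U ::= λ
Accept reached after 12 steps.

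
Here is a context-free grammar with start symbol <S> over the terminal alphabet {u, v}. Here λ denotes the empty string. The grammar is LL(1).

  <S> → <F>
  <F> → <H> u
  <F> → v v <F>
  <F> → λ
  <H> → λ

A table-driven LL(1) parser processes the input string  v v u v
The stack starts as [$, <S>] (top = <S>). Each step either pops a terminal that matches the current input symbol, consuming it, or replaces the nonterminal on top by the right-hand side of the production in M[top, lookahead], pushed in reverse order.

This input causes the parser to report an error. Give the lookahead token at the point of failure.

v

step 1: stack=$ <S>  input=v v u v $  — expand <S> → <F>
step 2: stack=$ <F>  input=v v u v $  — expand <F> → v v <F>
step 3: stack=$ <F> v v  input=v v u v $  — match v
step 4: stack=$ <F> v  input=v u v $  — match v
step 5: stack=$ <F>  input=u v $  — expand <F> → <H> u
step 6: stack=$ u <H>  input=u v $  — expand <H> → λ
step 7: stack=$ u  input=u v $  — match u
step 8: stack=$  input=v $  — error: stack empty but input remains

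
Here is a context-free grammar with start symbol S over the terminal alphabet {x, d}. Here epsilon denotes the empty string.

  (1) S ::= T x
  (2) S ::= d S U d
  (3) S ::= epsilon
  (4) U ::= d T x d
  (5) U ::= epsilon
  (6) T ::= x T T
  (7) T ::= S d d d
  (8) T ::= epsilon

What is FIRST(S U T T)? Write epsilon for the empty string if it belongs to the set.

{epsilon, d, x}

FIRST(U): from U::=d T x d we get {d}; from U::=epsilon we get {epsilon}. So FIRST(U) = {epsilon, d}.
FIRST(S): from S::=T x we get {d, x}; from S::=d S U d we get {d}; from S::=epsilon we get {epsilon}. So FIRST(S) = {epsilon, d, x}.
FIRST(T): from T::=x T T we get {x}; from T::=S d d d we get {d, x}; from T::=epsilon we get {epsilon}. So FIRST(T) = {epsilon, d, x}.
FIRST(S U T T): take FIRST of each symbol in turn, carrying on past any symbol whose FIRST contains epsilon; result {epsilon, d, x}.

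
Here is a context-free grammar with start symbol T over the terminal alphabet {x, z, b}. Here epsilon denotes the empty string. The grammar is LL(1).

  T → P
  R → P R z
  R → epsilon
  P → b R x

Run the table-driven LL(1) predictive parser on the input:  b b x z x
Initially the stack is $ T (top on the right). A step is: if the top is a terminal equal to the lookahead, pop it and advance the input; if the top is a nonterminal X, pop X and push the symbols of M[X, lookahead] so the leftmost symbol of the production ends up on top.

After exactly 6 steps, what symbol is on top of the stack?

R

     Stack          Input        Action
  1  $ T            b b x z x $  expand T → P
  2  $ P            b b x z x $  expand P → b R x
  3  $ x R b        b b x z x $  match b
  4  $ x R          b x z x $    expand R → P R z
  5  $ x z R P      b x z x $    expand P → b R x
  6  $ x z R x R b  b x z x $    match b
Stack after step 6: $ x z R x R (top = R).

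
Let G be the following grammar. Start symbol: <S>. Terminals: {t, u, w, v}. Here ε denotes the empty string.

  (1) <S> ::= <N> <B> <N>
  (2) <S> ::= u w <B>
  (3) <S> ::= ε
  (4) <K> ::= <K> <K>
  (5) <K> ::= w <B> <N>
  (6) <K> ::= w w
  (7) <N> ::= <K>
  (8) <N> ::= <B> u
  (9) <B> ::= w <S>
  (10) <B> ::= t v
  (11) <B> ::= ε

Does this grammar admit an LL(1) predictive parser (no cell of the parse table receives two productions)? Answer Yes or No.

No

FIRST(<S>) = {ε, t, u, w}
FIRST(<K>) = {w}
FIRST(<N>) = {t, u, w}
FIRST(<B>) = {ε, t, w}
FOLLOW(<S>) = {$, t, u, w}
FOLLOW(<K>) = {$, t, u, w}
FOLLOW(<N>) = {$, t, u, w}
FOLLOW(<B>) = {$, t, u, w}
Cell M[<B>, t] receives both <B> ::= t v and <B> ::= ε — the grammar is not LL(1).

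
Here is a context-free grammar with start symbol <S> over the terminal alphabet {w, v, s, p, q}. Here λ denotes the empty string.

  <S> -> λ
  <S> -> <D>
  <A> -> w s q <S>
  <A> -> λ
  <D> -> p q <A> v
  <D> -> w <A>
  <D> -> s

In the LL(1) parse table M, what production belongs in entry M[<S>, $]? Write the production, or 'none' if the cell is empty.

FIRST(<A>): from <A>->w s q <S> we get {w}; from <A>->λ we get {λ}. So FIRST(<A>) = {λ, w}.
FIRST(<D>): from <D>->p q <A> v we get {p}; from <D>->w <A> we get {w}; from <D>->s we get {s}. So FIRST(<D>) = {p, s, w}.
FIRST(<S>): from <S>->λ we get {λ}; from <S>-><D> we get {p, s, w}. So FIRST(<S>) = {λ, p, s, w}.
FOLLOW(<S>) includes $ since <S> is the start symbol.
FOLLOW(<S>): in <A>->w s q <S>, the suffix after <S> is empty, so FOLLOW(<S>) ⊇ FOLLOW(<A>) = {$, v}. Thus FOLLOW(<S>) = {$, v}.
FOLLOW(<A>): in <D>->p q <A> v, <A> is followed by v with FIRST {v}; in <D>->w <A>, the suffix after <A> is empty, so FOLLOW(<A>) ⊇ FOLLOW(<D>) = {$, v}. Thus FOLLOW(<A>) = {$, v}.
For <S> -> λ: FIRST(λ) = {λ}, so it goes in M[<S>, t] for t ∈ {}; since λ ∈ FIRST, also for every t ∈ FOLLOW(<S>) = {$, v}.
For <S> -> <D>: FIRST(<D>) = {p, s, w}, so it goes in M[<S>, t] for t ∈ {p, s, w}.

<S> -> λ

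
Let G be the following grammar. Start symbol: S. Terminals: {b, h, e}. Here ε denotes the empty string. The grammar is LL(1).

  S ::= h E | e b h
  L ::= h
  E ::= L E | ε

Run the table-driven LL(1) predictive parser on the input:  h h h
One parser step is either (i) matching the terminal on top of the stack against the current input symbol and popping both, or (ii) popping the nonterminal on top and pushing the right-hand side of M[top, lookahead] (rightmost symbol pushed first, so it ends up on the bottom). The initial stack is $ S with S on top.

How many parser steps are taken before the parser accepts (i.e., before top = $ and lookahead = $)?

9

     Stack  Input    Action
  1  $ S    h h h $  expand S ::= h E
  2  $ E h  h h h $  match h
  3  $ E    h h $    expand E ::= L E
  4  $ E L  h h $    expand L ::= h
  5  $ E h  h h $    match h
  6  $ E    h $      expand E ::= L E
  7  $ E L  h $      expand L ::= h
  8  $ E h  h $      match h
  9  $ E    $        expand E ::= ε
Accept reached after 9 steps.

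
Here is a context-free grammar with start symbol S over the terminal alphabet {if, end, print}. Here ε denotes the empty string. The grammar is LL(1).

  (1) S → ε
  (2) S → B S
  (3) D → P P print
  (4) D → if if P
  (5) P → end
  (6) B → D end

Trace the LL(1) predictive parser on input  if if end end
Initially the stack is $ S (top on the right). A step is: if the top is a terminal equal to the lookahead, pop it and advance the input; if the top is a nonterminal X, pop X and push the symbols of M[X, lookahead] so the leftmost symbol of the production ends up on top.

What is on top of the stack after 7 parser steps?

     Stack            Input            Action
  1  $ S              if if end end $  expand S → B S
  2  $ S B            if if end end $  expand B → D end
  3  $ S end D        if if end end $  expand D → if if P
  4  $ S end P if if  if if end end $  match if
  5  $ S end P if     if end end $     match if
  6  $ S end P        end end $        expand P → end
  7  $ S end end      end end $        match end
Stack after step 7: $ S end (top = end).

end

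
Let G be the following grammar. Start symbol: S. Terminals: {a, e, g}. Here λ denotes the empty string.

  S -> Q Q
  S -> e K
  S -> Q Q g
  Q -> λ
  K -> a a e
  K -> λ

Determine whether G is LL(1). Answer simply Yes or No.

FIRST(S) = {λ, e, g}
FIRST(Q) = {λ}
FIRST(K) = {λ, a}
FOLLOW(S) = {$}
FOLLOW(Q) = {$, g}
FOLLOW(K) = {$}
Each cell of M receives at most one production.

Yes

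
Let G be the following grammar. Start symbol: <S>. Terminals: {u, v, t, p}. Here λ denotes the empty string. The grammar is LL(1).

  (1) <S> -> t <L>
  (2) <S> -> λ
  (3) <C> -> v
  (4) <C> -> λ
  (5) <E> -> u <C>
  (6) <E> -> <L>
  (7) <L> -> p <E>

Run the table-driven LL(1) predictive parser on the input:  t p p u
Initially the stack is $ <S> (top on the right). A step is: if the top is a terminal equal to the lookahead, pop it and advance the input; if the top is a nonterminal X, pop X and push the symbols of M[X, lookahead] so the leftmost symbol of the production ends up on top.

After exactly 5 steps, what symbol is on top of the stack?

<L>

step 1: stack=$ <S>  input=t p p u $  — expand <S> -> t <L>
step 2: stack=$ <L> t  input=t p p u $  — match t
step 3: stack=$ <L>  input=p p u $  — expand <L> -> p <E>
step 4: stack=$ <E> p  input=p p u $  — match p
step 5: stack=$ <E>  input=p u $  — expand <E> -> <L>
Stack after step 5: $ <L> (top = <L>).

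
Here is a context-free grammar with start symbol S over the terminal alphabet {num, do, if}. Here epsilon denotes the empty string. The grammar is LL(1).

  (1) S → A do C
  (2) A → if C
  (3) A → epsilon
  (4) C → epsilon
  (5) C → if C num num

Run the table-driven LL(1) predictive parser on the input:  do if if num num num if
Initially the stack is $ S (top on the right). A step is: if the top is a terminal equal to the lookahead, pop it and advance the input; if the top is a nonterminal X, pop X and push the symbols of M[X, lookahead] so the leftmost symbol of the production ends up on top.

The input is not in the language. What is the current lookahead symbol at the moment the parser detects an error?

if

step 1: stack=$ S  input=do if if num num num if $  — expand S → A do C
step 2: stack=$ C do A  input=do if if num num num if $  — expand A → epsilon
step 3: stack=$ C do  input=do if if num num num if $  — match do
step 4: stack=$ C  input=if if num num num if $  — expand C → if C num num
step 5: stack=$ num num C if  input=if if num num num if $  — match if
step 6: stack=$ num num C  input=if num num num if $  — expand C → if C num num
step 7: stack=$ num num num num C if  input=if num num num if $  — match if
step 8: stack=$ num num num num C  input=num num num if $  — expand C → epsilon
step 9: stack=$ num num num num  input=num num num if $  — match num
step 10: stack=$ num num num  input=num num if $  — match num
step 11: stack=$ num num  input=num if $  — match num
step 12: stack=$ num  input=if $  — error: top is terminal num but lookahead is if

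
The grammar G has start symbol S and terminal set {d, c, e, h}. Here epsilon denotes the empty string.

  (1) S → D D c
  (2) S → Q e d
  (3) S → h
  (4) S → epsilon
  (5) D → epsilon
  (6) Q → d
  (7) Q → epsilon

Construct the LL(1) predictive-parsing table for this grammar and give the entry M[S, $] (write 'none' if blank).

S → epsilon

FIRST(D) = {epsilon}
FIRST(Q) = {epsilon, d}
FIRST(S) = {epsilon, c, d, e, h}  (via D D c, Q e d)
FOLLOW(S) includes $ since S is the start symbol.
FOLLOW(S): S appears on no right-hand side. Thus FOLLOW(S) = {$}.
For S → D D c: FIRST(D D c) = {c}, so it goes in M[S, t] for t ∈ {c}.
For S → Q e d: FIRST(Q e d) = {d, e}, so it goes in M[S, t] for t ∈ {d, e}.
For S → h: FIRST(h) = {h}, so it goes in M[S, t] for t ∈ {h}.
For S → epsilon: FIRST(epsilon) = {epsilon}, so it goes in M[S, t] for t ∈ {}; since epsilon ∈ FIRST, also for every t ∈ FOLLOW(S) = {$}.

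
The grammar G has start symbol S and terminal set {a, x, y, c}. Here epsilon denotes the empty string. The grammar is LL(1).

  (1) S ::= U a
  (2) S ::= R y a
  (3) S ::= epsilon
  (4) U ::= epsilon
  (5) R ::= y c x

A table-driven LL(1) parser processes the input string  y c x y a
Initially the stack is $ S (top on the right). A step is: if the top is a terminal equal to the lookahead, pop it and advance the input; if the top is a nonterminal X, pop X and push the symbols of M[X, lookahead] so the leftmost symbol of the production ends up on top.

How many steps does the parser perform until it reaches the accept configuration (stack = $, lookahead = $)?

7

     Stack        Input        Action
  1  $ S          y c x y a $  expand S ::= R y a
  2  $ a y R      y c x y a $  expand R ::= y c x
  3  $ a y x c y  y c x y a $  match y
  4  $ a y x c    c x y a $    match c
  5  $ a y x      x y a $      match x
  6  $ a y        y a $        match y
  7  $ a          a $          match a
Accept reached after 7 steps.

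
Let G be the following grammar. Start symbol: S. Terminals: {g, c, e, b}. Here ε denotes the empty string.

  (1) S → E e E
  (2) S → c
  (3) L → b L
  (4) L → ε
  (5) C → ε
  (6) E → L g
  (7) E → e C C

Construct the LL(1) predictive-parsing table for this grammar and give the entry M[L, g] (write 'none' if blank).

L → ε

FIRST(L): from L→b L we get {b}; from L→ε we get {ε}. So FIRST(L) = {ε, b}.
FIRST(C): from C→ε we get {ε}. So FIRST(C) = {ε}.
FIRST(E): from E→L g we get {b, g}; from E→e C C we get {e}. So FIRST(E) = {b, e, g}.
FIRST(S): from S→E e E we get {b, e, g}; from S→c we get {c}. So FIRST(S) = {b, c, e, g}.
FOLLOW(S) includes $ since S is the start symbol.
FOLLOW(L): in L→b L, the suffix after L is empty (adds nothing new); in E→L g, L is followed by g with FIRST {g}. Thus FOLLOW(L) = {g}.
For L → b L: FIRST(b L) = {b}, so it goes in M[L, t] for t ∈ {b}.
For L → ε: FIRST(ε) = {ε}, so it goes in M[L, t] for t ∈ {}; since ε ∈ FIRST, also for every t ∈ FOLLOW(L) = {g}.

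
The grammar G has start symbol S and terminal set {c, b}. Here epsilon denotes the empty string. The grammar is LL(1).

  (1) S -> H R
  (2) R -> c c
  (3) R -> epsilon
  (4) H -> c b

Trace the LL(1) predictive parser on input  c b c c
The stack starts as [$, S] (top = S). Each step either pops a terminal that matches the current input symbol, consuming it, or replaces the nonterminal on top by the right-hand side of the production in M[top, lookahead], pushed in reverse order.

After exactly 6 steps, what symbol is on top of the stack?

     Stack    Input      Action
  1  $ S      c b c c $  expand S -> H R
  2  $ R H    c b c c $  expand H -> c b
  3  $ R b c  c b c c $  match c
  4  $ R b    b c c $    match b
  5  $ R      c c $      expand R -> c c
  6  $ c c    c c $      match c
Stack after step 6: $ c (top = c).

c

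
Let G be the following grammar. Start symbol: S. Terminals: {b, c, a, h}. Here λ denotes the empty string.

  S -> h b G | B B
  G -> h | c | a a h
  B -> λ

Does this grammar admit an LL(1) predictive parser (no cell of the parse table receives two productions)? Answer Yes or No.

Yes

FIRST(S) = {λ, h}
FIRST(G) = {a, c, h}
FIRST(B) = {λ}
FOLLOW(S) = {$}
FOLLOW(G) = {$}
FOLLOW(B) = {$}
Each cell of M receives at most one production.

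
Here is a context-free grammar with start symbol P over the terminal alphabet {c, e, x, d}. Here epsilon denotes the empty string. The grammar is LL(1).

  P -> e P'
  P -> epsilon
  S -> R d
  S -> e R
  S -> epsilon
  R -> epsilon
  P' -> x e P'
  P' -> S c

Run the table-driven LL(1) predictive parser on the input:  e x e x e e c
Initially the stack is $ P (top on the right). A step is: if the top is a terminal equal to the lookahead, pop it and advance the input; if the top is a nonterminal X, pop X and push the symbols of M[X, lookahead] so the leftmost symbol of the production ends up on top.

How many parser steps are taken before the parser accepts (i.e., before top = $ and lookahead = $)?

step 1: stack=$ P  input=e x e x e e c $  — expand P -> e P'
step 2: stack=$ P' e  input=e x e x e e c $  — match e
step 3: stack=$ P'  input=x e x e e c $  — expand P' -> x e P'
step 4: stack=$ P' e x  input=x e x e e c $  — match x
step 5: stack=$ P' e  input=e x e e c $  — match e
step 6: stack=$ P'  input=x e e c $  — expand P' -> x e P'
step 7: stack=$ P' e x  input=x e e c $  — match x
step 8: stack=$ P' e  input=e e c $  — match e
step 9: stack=$ P'  input=e c $  — expand P' -> S c
step 10: stack=$ c S  input=e c $  — expand S -> e R
step 11: stack=$ c R e  input=e c $  — match e
step 12: stack=$ c R  input=c $  — expand R -> epsilon
step 13: stack=$ c  input=c $  — match c
Accept reached after 13 steps.

13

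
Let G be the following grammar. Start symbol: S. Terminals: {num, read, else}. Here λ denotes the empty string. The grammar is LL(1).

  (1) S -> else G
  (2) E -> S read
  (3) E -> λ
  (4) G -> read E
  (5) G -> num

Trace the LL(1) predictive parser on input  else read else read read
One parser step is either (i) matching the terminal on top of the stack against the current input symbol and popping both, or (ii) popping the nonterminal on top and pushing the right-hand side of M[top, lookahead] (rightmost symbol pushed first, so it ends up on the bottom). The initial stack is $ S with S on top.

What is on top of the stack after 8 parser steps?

read

step 1: stack=$ S  input=else read else read read $  — expand S -> else G
step 2: stack=$ G else  input=else read else read read $  — match else
step 3: stack=$ G  input=read else read read $  — expand G -> read E
step 4: stack=$ E read  input=read else read read $  — match read
step 5: stack=$ E  input=else read read $  — expand E -> S read
step 6: stack=$ read S  input=else read read $  — expand S -> else G
step 7: stack=$ read G else  input=else read read $  — match else
step 8: stack=$ read G  input=read read $  — expand G -> read E
Stack after step 8: $ read E read (top = read).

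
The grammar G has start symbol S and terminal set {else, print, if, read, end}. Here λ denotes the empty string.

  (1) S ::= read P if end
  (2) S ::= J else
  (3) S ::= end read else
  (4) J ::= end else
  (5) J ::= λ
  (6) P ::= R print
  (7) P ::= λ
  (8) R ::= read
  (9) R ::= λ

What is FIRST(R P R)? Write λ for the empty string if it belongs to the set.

FIRST(J): from J::=end else we get {end}; from J::=λ we get {λ}. So FIRST(J) = {λ, end}.
FIRST(R): from R::=read we get {read}; from R::=λ we get {λ}. So FIRST(R) = {λ, read}.
FIRST(S): from S::=read P if end we get {read}; from S::=J else we get {else, end}; from S::=end read else we get {end}. So FIRST(S) = {else, end, read}.
FIRST(P): from P::=R print we get {print, read}; from P::=λ we get {λ}. So FIRST(P) = {λ, print, read}.
FIRST(R P R): take FIRST of each symbol in turn, carrying on past any symbol whose FIRST contains λ; result {λ, print, read}.

{λ, print, read}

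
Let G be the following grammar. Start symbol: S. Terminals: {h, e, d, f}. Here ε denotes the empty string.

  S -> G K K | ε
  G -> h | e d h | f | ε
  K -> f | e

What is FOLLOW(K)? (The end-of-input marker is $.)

{$, e, f}

FIRST(G) = {ε, e, f, h}
FIRST(K) = {e, f}
FIRST(S) = {ε, e, f, h}  (via G K K)
FOLLOW(S) includes $ since S is the start symbol.
FOLLOW(S): S appears on no right-hand side. Thus FOLLOW(S) = {$}.
FOLLOW(G): in S->G K K, G is followed by K K with FIRST {e, f}. Thus FOLLOW(G) = {e, f}.
FOLLOW(K): in S->G K K (occurrence 1), K is followed by K with FIRST {e, f}; in S->G K K (occurrence 2), the suffix after K is empty, so FOLLOW(K) ⊇ FOLLOW(S) = {$}. Thus FOLLOW(K) = {$, e, f}.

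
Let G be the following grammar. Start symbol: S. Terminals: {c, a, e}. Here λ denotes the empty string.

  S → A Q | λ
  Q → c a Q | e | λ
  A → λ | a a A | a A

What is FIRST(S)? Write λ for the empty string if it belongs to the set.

FIRST(Q): from Q→c a Q we get {c}; from Q→e we get {e}; from Q→λ we get {λ}. So FIRST(Q) = {λ, c, e}.
FIRST(A): from A→λ we get {λ}; from A→a a A we get {a}; from A→a A we get {a}. So FIRST(A) = {λ, a}.
FIRST(S): from S→A Q we get {λ, a, c, e}; from S→λ we get {λ}. So FIRST(S) = {λ, a, c, e}.

{λ, a, c, e}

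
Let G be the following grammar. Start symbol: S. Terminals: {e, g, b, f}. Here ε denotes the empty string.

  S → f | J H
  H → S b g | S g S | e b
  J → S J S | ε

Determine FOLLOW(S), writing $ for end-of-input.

FIRST(S) = {e, f}  (via J H)
FIRST(H) = {e, f}  (via S b g, S g S)
FIRST(J) = {ε, e, f}  (via S J S)
FOLLOW(S) includes $ since S is the start symbol.
FOLLOW(J): in S→J H, J is followed by H with FIRST {e, f}; in J→S J S, J is followed by S with FIRST {e, f}. Thus FOLLOW(J) = {e, f}.
FOLLOW(S): in H→S b g, S is followed by b g with FIRST {b}; in H→S g S (occurrence 1), S is followed by g S with FIRST {g}; in H→S g S (occurrence 2), the suffix after S is empty, so FOLLOW(S) ⊇ FOLLOW(H) = {$, b, e, f, g}; in J→S J S (occurrence 1), S is followed by J S with FIRST {e, f}; in J→S J S (occurrence 2), the suffix after S is empty, so FOLLOW(S) ⊇ FOLLOW(J) = {e, f}. Thus FOLLOW(S) = {$, b, e, f, g}.
FOLLOW(H): in S→J H, the suffix after H is empty, so FOLLOW(H) ⊇ FOLLOW(S) = {$, b, e, f, g}. Thus FOLLOW(H) = {$, b, e, f, g}.

{$, b, e, f, g}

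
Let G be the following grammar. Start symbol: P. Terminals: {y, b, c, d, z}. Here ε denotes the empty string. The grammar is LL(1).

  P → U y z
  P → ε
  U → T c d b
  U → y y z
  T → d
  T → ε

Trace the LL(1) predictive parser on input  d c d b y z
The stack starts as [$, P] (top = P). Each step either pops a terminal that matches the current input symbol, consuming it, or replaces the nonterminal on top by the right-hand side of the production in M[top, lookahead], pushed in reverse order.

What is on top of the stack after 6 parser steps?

b

step 1: stack=$ P  input=d c d b y z $  — expand P → U y z
step 2: stack=$ z y U  input=d c d b y z $  — expand U → T c d b
step 3: stack=$ z y b d c T  input=d c d b y z $  — expand T → d
step 4: stack=$ z y b d c d  input=d c d b y z $  — match d
step 5: stack=$ z y b d c  input=c d b y z $  — match c
step 6: stack=$ z y b d  input=d b y z $  — match d
Stack after step 6: $ z y b (top = b).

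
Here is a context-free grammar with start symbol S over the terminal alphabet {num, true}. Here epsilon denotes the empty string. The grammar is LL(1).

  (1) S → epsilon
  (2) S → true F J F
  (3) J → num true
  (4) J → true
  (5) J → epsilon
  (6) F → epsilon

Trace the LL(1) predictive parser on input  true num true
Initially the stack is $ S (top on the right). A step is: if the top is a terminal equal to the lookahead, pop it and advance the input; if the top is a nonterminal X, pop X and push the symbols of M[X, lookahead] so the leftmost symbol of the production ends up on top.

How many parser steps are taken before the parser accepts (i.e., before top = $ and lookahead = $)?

7

     Stack         Input            Action
  1  $ S           true num true $  expand S → true F J F
  2  $ F J F true  true num true $  match true
  3  $ F J F       num true $       expand F → epsilon
  4  $ F J         num true $       expand J → num true
  5  $ F true num  num true $       match num
  6  $ F true      true $           match true
  7  $ F           $                expand F → epsilon
Accept reached after 7 steps.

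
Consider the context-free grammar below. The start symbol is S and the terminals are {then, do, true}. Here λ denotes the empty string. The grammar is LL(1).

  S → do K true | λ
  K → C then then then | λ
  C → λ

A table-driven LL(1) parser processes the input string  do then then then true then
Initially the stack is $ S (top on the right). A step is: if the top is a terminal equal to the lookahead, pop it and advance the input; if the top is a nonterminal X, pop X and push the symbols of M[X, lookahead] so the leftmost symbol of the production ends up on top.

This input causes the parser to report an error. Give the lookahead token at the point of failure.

step 1: stack=$ S  input=do then then then true then $  — expand S → do K true
step 2: stack=$ true K do  input=do then then then true then $  — match do
step 3: stack=$ true K  input=then then then true then $  — expand K → C then then then
step 4: stack=$ true then then then C  input=then then then true then $  — expand C → λ
step 5: stack=$ true then then then  input=then then then true then $  — match then
step 6: stack=$ true then then  input=then then true then $  — match then
step 7: stack=$ true then  input=then true then $  — match then
step 8: stack=$ true  input=true then $  — match true
step 9: stack=$  input=then $  — error: stack empty but input remains

then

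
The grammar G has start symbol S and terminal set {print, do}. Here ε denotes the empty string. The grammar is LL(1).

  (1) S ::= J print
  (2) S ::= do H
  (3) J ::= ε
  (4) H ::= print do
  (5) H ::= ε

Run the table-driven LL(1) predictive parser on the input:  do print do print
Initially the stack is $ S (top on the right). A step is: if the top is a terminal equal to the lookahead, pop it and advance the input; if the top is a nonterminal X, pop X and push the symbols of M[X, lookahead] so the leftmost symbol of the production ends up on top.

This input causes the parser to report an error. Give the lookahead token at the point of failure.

print

     Stack       Input                Action
  1  $ S         do print do print $  expand S ::= do H
  2  $ H do      do print do print $  match do
  3  $ H         print do print $     expand H ::= print do
  4  $ do print  print do print $     match print
  5  $ do        do print $           match do
  6  $           print $              error: stack empty but input remains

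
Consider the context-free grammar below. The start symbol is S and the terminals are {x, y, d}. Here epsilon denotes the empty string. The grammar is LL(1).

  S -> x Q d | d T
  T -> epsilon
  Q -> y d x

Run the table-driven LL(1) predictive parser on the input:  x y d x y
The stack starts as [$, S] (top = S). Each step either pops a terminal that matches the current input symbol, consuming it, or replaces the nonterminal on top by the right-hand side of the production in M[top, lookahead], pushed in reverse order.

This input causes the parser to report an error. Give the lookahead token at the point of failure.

     Stack      Input        Action
  1  $ S        x y d x y $  expand S -> x Q d
  2  $ d Q x    x y d x y $  match x
  3  $ d Q      y d x y $    expand Q -> y d x
  4  $ d x d y  y d x y $    match y
  5  $ d x d    d x y $      match d
  6  $ d x      x y $        match x
  7  $ d        y $          error: top is terminal d but lookahead is y

y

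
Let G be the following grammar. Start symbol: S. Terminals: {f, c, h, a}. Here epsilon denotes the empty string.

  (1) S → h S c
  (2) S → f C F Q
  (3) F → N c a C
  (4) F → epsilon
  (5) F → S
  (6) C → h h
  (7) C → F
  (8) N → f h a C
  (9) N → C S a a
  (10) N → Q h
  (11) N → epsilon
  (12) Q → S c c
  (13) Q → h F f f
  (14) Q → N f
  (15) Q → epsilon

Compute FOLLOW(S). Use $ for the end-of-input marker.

{$, a, c, f, h}

FIRST(S) = {f, h}
FIRST(F) = {epsilon, c, f, h}  (via N c a C, S)
FIRST(C) = {epsilon, c, f, h}  (via F)
FIRST(N) = {epsilon, c, f, h}  (via C S a a, Q h)
FIRST(Q) = {epsilon, c, f, h}  (via S c c, N f)
FOLLOW(S) includes $ since S is the start symbol.
FOLLOW(N): in F→N c a C, N is followed by c a C with FIRST {c}; in Q→N f, N is followed by f with FIRST {f}. Thus FOLLOW(N) = {c, f}.
FOLLOW(S): in S→h S c, S is followed by c with FIRST {c}; in F→S, the suffix after S is empty, so FOLLOW(S) ⊇ FOLLOW(F) = {$, a, c, f, h}; in N→C S a a, S is followed by a a with FIRST {a}; in Q→S c c, S is followed by c c with FIRST {c}. Thus FOLLOW(S) = {$, a, c, f, h}.
FOLLOW(Q): in S→f C F Q, the suffix after Q is empty, so FOLLOW(Q) ⊇ FOLLOW(S) = {$, a, c, f, h}; in N→Q h, Q is followed by h with FIRST {h}. Thus FOLLOW(Q) = {$, a, c, f, h}.
FOLLOW(F): in S→f C F Q, F is followed by Q with FIRST {epsilon, c, f, h}; in S→f C F Q, the suffix after F is nullable, so FOLLOW(F) ⊇ FOLLOW(S) = {$, a, c, f, h}; in C→F, the suffix after F is empty, so FOLLOW(F) ⊇ FOLLOW(C) = {$, a, c, f, h}; in Q→h F f f, F is followed by f f with FIRST {f}. Thus FOLLOW(F) = {$, a, c, f, h}.
FOLLOW(C): in S→f C F Q, C is followed by F Q with FIRST {epsilon, c, f, h}; in S→f C F Q, the suffix after C is nullable, so FOLLOW(C) ⊇ FOLLOW(S) = {$, a, c, f, h}; in F→N c a C, the suffix after C is empty, so FOLLOW(C) ⊇ FOLLOW(F) = {$, a, c, f, h}; in N→f h a C, the suffix after C is empty, so FOLLOW(C) ⊇ FOLLOW(N) = {c, f}; in N→C S a a, C is followed by S a a with FIRST {f, h}. Thus FOLLOW(C) = {$, a, c, f, h}.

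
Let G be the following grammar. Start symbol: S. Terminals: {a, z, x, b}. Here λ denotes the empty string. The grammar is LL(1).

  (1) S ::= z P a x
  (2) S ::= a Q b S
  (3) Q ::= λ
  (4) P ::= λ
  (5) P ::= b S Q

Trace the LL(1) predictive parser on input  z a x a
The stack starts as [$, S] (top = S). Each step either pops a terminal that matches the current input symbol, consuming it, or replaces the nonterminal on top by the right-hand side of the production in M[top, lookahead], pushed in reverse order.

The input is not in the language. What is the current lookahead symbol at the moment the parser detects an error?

a

     Stack      Input      Action
  1  $ S        z a x a $  expand S ::= z P a x
  2  $ x a P z  z a x a $  match z
  3  $ x a P    a x a $    expand P ::= λ
  4  $ x a      a x a $    match a
  5  $ x        x a $      match x
  6  $          a $        error: stack empty but input remains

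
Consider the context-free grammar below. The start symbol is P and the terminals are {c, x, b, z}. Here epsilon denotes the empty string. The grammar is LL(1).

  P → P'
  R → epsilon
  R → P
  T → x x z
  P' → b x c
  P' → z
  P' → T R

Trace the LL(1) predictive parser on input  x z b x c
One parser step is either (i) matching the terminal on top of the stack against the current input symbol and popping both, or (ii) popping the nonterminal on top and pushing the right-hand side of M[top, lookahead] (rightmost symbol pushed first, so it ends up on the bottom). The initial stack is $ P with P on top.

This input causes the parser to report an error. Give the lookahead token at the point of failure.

z

step 1: stack=$ P  input=x z b x c $  — expand P → P'
step 2: stack=$ P'  input=x z b x c $  — expand P' → T R
step 3: stack=$ R T  input=x z b x c $  — expand T → x x z
step 4: stack=$ R z x x  input=x z b x c $  — match x
step 5: stack=$ R z x  input=z b x c $  — error: top is terminal x but lookahead is z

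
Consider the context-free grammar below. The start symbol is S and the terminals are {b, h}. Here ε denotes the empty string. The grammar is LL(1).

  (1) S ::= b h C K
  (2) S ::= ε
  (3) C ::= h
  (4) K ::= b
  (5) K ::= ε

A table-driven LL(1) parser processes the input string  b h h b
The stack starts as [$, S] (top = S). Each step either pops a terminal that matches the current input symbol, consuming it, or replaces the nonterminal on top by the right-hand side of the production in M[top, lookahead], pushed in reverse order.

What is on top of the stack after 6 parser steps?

b

     Stack      Input      Action
  1  $ S        b h h b $  expand S ::= b h C K
  2  $ K C h b  b h h b $  match b
  3  $ K C h    h h b $    match h
  4  $ K C      h b $      expand C ::= h
  5  $ K h      h b $      match h
  6  $ K        b $        expand K ::= b
Stack after step 6: $ b (top = b).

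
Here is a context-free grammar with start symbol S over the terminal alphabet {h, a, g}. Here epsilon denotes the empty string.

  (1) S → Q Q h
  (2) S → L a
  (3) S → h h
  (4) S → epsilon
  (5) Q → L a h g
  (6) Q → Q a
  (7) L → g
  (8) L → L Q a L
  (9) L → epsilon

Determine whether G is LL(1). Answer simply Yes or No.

FIRST(S) = {epsilon, a, g, h}
FIRST(Q) = {a, g}
FIRST(L) = {epsilon, a, g}
FOLLOW(S) = {$}
FOLLOW(Q) = {a, g, h}
FOLLOW(L) = {a, g}
Cell M[L, a] receives both L → L Q a L and L → epsilon — the grammar is not LL(1).

No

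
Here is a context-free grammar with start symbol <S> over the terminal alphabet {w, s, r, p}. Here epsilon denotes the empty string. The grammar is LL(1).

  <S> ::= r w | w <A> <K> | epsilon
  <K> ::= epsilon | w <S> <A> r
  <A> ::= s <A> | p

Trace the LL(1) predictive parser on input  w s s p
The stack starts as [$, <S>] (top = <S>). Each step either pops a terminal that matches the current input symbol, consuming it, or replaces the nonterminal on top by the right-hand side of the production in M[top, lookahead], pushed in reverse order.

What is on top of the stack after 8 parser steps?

     Stack        Input      Action
  1  $ <S>        w s s p $  expand <S> ::= w <A> <K>
  2  $ <K> <A> w  w s s p $  match w
  3  $ <K> <A>    s s p $    expand <A> ::= s <A>
  4  $ <K> <A> s  s s p $    match s
  5  $ <K> <A>    s p $      expand <A> ::= s <A>
  6  $ <K> <A> s  s p $      match s
  7  $ <K> <A>    p $        expand <A> ::= p
  8  $ <K> p      p $        match p
Stack after step 8: $ <K> (top = <K>).

<K>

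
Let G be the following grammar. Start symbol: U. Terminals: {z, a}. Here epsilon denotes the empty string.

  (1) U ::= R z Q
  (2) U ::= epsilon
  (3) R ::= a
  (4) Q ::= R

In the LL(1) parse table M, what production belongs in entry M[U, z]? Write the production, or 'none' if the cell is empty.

none

FIRST(R): from R::=a we get {a}. So FIRST(R) = {a}.
FIRST(U): from U::=R z Q we get {a}; from U::=epsilon we get {epsilon}. So FIRST(U) = {epsilon, a}.
FIRST(Q): from Q::=R we get {a}. So FIRST(Q) = {a}.
FOLLOW(U) includes $ since U is the start symbol.
FOLLOW(U): U appears on no right-hand side. Thus FOLLOW(U) = {$}.
For U ::= R z Q: FIRST(R z Q) = {a}, so it goes in M[U, t] for t ∈ {a}.
For U ::= epsilon: FIRST(epsilon) = {epsilon}, so it goes in M[U, t] for t ∈ {}; since epsilon ∈ FIRST, also for every t ∈ FOLLOW(U) = {$}.
None of these place a production in M[U, z].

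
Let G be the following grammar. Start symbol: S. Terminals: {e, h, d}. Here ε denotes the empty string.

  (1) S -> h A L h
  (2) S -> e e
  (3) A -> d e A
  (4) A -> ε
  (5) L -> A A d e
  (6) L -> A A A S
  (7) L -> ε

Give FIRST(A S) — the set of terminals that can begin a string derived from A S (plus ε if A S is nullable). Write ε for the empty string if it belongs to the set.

FIRST(S): from S->h A L h we get {h}; from S->e e we get {e}. So FIRST(S) = {e, h}.
FIRST(A): from A->d e A we get {d}; from A->ε we get {ε}. So FIRST(A) = {ε, d}.
FIRST(L): from L->A A d e we get {d}; from L->A A A S we get {d, e, h}; from L->ε we get {ε}. So FIRST(L) = {ε, d, e, h}.
FIRST(A S): take FIRST of each symbol in turn, carrying on past any symbol whose FIRST contains ε; result {d, e, h}.

{d, e, h}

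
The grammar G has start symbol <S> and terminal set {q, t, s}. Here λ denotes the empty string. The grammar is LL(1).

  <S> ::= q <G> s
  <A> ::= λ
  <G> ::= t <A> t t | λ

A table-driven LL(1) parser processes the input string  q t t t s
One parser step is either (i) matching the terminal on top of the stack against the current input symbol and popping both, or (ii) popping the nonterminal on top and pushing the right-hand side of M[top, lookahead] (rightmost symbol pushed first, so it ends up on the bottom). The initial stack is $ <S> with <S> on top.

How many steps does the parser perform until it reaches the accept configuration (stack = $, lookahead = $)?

     Stack          Input        Action
  1  $ <S>          q t t t s $  expand <S> ::= q <G> s
  2  $ s <G> q      q t t t s $  match q
  3  $ s <G>        t t t s $    expand <G> ::= t <A> t t
  4  $ s t t <A> t  t t t s $    match t
  5  $ s t t <A>    t t s $      expand <A> ::= λ
  6  $ s t t        t t s $      match t
  7  $ s t          t s $        match t
  8  $ s            s $          match s
Accept reached after 8 steps.

8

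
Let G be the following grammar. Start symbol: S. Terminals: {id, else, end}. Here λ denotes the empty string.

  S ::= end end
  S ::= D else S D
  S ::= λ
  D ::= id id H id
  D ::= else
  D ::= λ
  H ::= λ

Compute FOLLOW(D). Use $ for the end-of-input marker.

{$, else, id}

FIRST(D) = {λ, else, id}
FIRST(H) = {λ}
FIRST(S) = {λ, else, end, id}  (via D else S D)
FOLLOW(S) includes $ since S is the start symbol.
FOLLOW(S): in S::=D else S D, S is followed by D with FIRST {λ, else, id}; in S::=D else S D, the suffix after S is nullable (adds nothing new). Thus FOLLOW(S) = {$, else, id}.
FOLLOW(D): in S::=D else S D (occurrence 1), D is followed by else S D with FIRST {else}; in S::=D else S D (occurrence 2), the suffix after D is empty, so FOLLOW(D) ⊇ FOLLOW(S) = {$, else, id}. Thus FOLLOW(D) = {$, else, id}.
FOLLOW(H): in D::=id id H id, H is followed by id with FIRST {id}. Thus FOLLOW(H) = {id}.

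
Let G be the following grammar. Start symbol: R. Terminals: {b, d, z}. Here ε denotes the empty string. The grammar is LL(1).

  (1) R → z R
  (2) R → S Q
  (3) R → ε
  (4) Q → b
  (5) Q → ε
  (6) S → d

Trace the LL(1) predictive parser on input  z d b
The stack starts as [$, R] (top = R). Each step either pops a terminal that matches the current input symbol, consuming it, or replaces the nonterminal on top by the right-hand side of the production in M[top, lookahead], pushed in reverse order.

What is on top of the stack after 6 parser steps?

b

     Stack  Input    Action
  1  $ R    z d b $  expand R → z R
  2  $ R z  z d b $  match z
  3  $ R    d b $    expand R → S Q
  4  $ Q S  d b $    expand S → d
  5  $ Q d  d b $    match d
  6  $ Q    b $      expand Q → b
Stack after step 6: $ b (top = b).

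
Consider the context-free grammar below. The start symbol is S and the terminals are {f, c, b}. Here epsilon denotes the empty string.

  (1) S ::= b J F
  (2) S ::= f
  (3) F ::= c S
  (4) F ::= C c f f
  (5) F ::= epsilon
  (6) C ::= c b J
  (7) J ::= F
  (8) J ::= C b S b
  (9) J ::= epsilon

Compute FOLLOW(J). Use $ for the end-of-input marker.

{$, b, c}

FIRST(S) = {b, f}
FIRST(C) = {c}
FIRST(F) = {epsilon, c}  (via C c f f)
FIRST(J) = {epsilon, c}  (via F, C b S b)
FOLLOW(S) includes $ since S is the start symbol.
FOLLOW(C): in F::=C c f f, C is followed by c f f with FIRST {c}; in J::=C b S b, C is followed by b S b with FIRST {b}. Thus FOLLOW(C) = {b, c}.
FOLLOW(S): in F::=c S, the suffix after S is empty, so FOLLOW(S) ⊇ FOLLOW(F) = {$, b, c}; in J::=C b S b, S is followed by b with FIRST {b}. Thus FOLLOW(S) = {$, b, c}.
FOLLOW(J): in S::=b J F, J is followed by F with FIRST {epsilon, c}; in S::=b J F, the suffix after J is nullable, so FOLLOW(J) ⊇ FOLLOW(S) = {$, b, c}; in C::=c b J, the suffix after J is empty, so FOLLOW(J) ⊇ FOLLOW(C) = {b, c}. Thus FOLLOW(J) = {$, b, c}.
FOLLOW(F): in S::=b J F, the suffix after F is empty, so FOLLOW(F) ⊇ FOLLOW(S) = {$, b, c}; in J::=F, the suffix after F is empty, so FOLLOW(F) ⊇ FOLLOW(J) = {$, b, c}. Thus FOLLOW(F) = {$, b, c}.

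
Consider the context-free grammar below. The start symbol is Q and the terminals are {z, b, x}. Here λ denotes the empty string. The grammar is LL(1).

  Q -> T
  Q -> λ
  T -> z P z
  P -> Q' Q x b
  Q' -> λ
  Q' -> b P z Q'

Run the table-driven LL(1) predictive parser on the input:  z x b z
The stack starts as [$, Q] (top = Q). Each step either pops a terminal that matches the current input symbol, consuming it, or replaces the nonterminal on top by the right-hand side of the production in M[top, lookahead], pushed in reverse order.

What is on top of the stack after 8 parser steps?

z

     Stack         Input      Action
  1  $ Q           z x b z $  expand Q -> T
  2  $ T           z x b z $  expand T -> z P z
  3  $ z P z       z x b z $  match z
  4  $ z P         x b z $    expand P -> Q' Q x b
  5  $ z b x Q Q'  x b z $    expand Q' -> λ
  6  $ z b x Q     x b z $    expand Q -> λ
  7  $ z b x       x b z $    match x
  8  $ z b         b z $      match b
Stack after step 8: $ z (top = z).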